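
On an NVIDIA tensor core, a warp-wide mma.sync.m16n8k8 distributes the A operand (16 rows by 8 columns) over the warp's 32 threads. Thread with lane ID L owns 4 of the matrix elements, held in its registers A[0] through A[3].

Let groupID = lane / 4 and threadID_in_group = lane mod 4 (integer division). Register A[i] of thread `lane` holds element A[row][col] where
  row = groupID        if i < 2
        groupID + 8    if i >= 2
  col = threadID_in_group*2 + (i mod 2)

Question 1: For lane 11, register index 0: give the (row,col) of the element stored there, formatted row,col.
L=11=>grp=11>>2=2, tig=11&3=3
[0]=>row 2+0=2  col 3·2+0=6

2,6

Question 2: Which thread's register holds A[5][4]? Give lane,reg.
r: 5->gid=5,r8=0  c: 4->tid=2,i&1=0
L=5*4+2=22  i=0*2+0=0

22,0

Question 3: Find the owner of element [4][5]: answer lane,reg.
18,1

r=4⇒gr=4,Rb=0  c=5⇒th=2,odd=1
L=4*4+2=18  i=0*2+1=1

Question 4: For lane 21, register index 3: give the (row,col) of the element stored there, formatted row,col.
13,3

lane 21->21/4=5, 21 mod 4=1
i=3  r:5+8->13  c:2·1+1->3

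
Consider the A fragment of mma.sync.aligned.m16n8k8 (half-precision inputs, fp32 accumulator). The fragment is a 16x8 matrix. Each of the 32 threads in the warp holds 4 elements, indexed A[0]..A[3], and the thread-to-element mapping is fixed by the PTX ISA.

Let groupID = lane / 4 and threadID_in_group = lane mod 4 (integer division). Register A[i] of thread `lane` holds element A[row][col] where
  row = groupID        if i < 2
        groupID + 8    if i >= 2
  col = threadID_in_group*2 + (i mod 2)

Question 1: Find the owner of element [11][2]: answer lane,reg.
r: 11->gid=3,r8=1  c: 2->tid=1,i&1=0
L=3*4+1=13  i=1*2+0=2

13,2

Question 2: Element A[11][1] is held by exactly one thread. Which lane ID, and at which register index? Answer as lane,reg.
r=11->g=3,rb=1  c=1->t=0,b0=1
L=3*4+0=12  i=1*2+1=3

12,3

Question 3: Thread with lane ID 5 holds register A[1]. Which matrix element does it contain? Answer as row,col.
1,3

lane 5=>5/4=1, 5 mod 4=1
i=1  r:1+0=>1  c:2·1+1=>3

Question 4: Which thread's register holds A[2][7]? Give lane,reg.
r:2=>grp=2,rB=0  c:7=>tig=3,lo=1
L=2*4+3=11  i=0*2+1=1

11,1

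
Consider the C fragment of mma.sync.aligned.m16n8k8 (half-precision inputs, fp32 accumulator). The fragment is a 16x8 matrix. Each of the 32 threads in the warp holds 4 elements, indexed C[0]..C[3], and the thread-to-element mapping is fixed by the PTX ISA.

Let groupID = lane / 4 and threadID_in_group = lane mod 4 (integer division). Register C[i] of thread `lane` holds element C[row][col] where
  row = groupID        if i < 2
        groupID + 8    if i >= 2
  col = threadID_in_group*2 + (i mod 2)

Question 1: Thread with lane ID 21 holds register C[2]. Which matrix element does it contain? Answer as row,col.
L=21⇒gr=21>>2=5, th=21&3=1
[2]⇒row 5+8=13  col 1·2+0=2

13,2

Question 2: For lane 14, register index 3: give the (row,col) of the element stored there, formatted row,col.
11,5

L=14->gid=14>>2=3, tid=14&3=2
[3]->row 3+8=11  col 2·2+1=5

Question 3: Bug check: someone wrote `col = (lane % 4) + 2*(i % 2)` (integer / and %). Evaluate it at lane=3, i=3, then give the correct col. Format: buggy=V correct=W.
buggy=5 correct=7

`(lane % 4) + 2*(i % 2)`[3,3]⇒5
lane 3: gr=0 (3/4), th=3 (3%4)
i=3: r=0+8=8, c=3*2+1=7
col: 5 vs 7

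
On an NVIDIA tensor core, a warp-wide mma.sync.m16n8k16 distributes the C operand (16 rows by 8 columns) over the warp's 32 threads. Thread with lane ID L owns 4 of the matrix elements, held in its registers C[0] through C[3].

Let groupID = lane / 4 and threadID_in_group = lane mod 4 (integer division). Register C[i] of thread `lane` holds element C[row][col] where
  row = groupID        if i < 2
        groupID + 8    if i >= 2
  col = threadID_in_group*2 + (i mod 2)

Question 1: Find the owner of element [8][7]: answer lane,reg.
r=8→G=0,rhi=1  c=7→T=3,p=1
L=0*4+3=3  i=1*2+1=3

3,3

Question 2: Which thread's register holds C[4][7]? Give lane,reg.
19,1

r=4->g=4,rb=0  c=7->t=3,b0=1
L=4*4+3=19  i=0*2+1=1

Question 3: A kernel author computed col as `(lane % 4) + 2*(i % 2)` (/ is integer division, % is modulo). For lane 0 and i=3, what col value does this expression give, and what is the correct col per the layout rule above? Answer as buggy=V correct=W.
`(lane % 4) + 2*(i % 2)`[0,3]=>2
L=0=>grp=0>>2=0, tig=0&3=0
[3]=>row 0+8=8  col 0·2+1=1
col: 2 vs 1

buggy=2 correct=1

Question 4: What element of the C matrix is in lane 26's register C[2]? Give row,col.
14,4

lane 26: G=6 (26/4), T=2 (26%4)
i=2: r=6+8=14, c=2*2+0=4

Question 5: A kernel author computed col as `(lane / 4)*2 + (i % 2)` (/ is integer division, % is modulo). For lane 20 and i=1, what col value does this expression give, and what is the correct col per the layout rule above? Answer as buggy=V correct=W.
`(lane / 4)*2 + (i % 2)`[20,1]=>11
lane 20=>20/4=5, 20 mod 4=0
i=1  r:5+0=>5  c:2·0+1=>1
col: 11 vs 1

buggy=11 correct=1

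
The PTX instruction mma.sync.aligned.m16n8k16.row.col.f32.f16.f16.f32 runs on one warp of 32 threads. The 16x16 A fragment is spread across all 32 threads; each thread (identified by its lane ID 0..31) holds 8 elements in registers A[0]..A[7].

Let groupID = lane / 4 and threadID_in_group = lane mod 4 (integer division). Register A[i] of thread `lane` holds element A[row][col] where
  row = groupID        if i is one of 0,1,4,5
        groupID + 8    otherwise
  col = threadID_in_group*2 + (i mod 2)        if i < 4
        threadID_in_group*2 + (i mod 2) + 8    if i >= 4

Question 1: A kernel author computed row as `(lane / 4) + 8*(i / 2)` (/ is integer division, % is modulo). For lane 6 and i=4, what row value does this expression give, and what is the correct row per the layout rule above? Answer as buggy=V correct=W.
buggy=17 correct=1

`(lane / 4) + 8*(i / 2)`[6,4]→17
lane 6: G=1 (6/4), T=2 (6%4)
i=4: r=1+0=1, c=2*2+0+8=12
row: 17 vs 1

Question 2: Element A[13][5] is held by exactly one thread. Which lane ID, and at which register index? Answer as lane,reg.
r=13⇒gr=5,Rb=1  c=5⇒Cb=0,th=2,odd=1
L=5*4+2=22  i=0*4+1*2+1=3

22,3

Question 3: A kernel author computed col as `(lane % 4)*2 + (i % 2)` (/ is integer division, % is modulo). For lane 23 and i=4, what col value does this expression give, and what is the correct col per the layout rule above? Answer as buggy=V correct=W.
`(lane % 4)*2 + (i % 2)`[23,4]->6
lane 23->23/4=5, 23 mod 4=3
i=4  r:5+0->5  c:2·3+0+8->14
col: 6 vs 14

buggy=6 correct=14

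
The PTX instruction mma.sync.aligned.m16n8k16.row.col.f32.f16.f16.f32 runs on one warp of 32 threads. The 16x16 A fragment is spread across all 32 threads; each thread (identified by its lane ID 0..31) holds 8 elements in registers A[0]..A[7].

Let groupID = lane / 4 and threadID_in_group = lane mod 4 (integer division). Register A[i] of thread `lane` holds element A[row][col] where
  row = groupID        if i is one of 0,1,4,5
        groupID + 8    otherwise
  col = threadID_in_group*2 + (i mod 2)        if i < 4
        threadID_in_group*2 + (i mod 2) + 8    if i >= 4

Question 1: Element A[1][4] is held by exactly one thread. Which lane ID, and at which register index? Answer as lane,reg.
r:1=>grp=1,rB=0  c:4=>cB=0,tig=2,lo=0
L=1*4+2=6  i=0*4+0*2+0=0

6,0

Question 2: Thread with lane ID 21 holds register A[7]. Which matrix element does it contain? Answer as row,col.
L=21⇒gr=21>>2=5, th=21&3=1
[7]⇒row 5+8=13  col 1·2+1+8=11

13,11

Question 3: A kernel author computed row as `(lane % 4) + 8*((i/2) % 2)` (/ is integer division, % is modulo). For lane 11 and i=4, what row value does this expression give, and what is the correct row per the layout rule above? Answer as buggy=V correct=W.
`(lane % 4) + 8*((i/2) % 2)`[11,4]→3
L=11→G=11>>2=2, T=11&3=3
[4]→row 2+0=2  col 3·2+0+8=14
row: 3 vs 2

buggy=3 correct=2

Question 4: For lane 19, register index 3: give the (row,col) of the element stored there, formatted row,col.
lane 19=>19/4=4, 19 mod 4=3
i=3  r:4+8=>12  c:2·3+1+0=>7

12,7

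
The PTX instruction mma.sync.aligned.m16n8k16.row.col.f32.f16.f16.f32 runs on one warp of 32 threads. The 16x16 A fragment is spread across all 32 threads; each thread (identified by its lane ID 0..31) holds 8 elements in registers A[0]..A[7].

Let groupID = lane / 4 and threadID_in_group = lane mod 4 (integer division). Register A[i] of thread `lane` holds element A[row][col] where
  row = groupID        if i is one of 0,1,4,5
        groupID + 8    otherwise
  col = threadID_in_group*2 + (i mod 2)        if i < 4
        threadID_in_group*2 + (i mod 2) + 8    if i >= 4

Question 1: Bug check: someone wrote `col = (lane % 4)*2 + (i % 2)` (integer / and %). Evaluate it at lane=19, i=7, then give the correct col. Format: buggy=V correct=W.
buggy=7 correct=15

`(lane % 4)*2 + (i % 2)`[19,7]=>7
lane 19=>19/4=4, 19 mod 4=3
i=7  r:4+8=>12  c:2·3+1+8=>15
col: 7 vs 15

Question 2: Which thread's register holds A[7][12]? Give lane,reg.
30,4

r=7⇒gr=7,Rb=0  c=12⇒Cb=1,th=2,odd=0
L=7*4+2=30  i=1*4+0*2+0=4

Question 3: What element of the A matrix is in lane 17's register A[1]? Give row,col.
4,3

lane 17->17/4=4, 17 mod 4=1
i=1  r:4+0->4  c:2·1+1+0->3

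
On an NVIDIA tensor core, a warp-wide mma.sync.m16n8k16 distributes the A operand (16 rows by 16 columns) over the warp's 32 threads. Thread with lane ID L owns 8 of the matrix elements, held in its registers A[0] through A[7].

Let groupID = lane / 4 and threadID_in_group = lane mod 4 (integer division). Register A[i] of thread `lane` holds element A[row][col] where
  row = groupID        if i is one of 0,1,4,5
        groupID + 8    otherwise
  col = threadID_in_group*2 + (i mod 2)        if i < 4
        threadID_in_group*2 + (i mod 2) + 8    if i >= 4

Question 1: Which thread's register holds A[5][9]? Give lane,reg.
20,5

r: 5->gid=5,r8=0  c: 9->c8=1,tid=0,i&1=1
L=5*4+0=20  i=1*4+0*2+1=5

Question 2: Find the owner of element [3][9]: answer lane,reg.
12,5

r: 3->gid=3,r8=0  c: 9->c8=1,tid=0,i&1=1
L=3*4+0=12  i=1*4+0*2+1=5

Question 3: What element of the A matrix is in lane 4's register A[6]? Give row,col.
L=4->g=4>>2=1, t=4&3=0
[6]->row 1+8=9  col 0·2+0+8=8

9,8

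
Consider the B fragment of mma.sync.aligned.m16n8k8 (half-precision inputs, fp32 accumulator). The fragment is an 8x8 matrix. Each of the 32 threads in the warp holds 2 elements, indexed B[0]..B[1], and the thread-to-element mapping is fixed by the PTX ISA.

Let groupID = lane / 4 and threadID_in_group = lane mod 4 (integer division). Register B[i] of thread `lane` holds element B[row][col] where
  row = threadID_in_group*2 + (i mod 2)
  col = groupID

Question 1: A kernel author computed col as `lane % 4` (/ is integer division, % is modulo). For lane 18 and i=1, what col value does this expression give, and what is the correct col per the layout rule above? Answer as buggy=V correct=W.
buggy=2 correct=4

`lane % 4`[18,1]=>2
18: grp=4,tig=2
[1] (2*2+1,4) = (5,4)
col: 2 vs 4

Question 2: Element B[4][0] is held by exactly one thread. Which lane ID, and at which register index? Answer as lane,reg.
2,0

c=0→G=0  r=4→T=2,p=0
L=0*4+2=2  i=0=0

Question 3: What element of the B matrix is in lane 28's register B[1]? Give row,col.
lane 28: gr=7 (28/4), th=0 (28%4)
i=1: r=0*2+1=1, c=gr=7

1,7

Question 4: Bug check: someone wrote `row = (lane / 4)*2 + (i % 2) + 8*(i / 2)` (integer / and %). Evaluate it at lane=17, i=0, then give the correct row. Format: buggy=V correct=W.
buggy=8 correct=2

`(lane / 4)*2 + (i % 2) + 8*(i / 2)`[17,0]=>8
lane 17: grp=4 (17/4), tig=1 (17%4)
i=0: r=1*2+0=2, c=grp=4
row: 8 vs 2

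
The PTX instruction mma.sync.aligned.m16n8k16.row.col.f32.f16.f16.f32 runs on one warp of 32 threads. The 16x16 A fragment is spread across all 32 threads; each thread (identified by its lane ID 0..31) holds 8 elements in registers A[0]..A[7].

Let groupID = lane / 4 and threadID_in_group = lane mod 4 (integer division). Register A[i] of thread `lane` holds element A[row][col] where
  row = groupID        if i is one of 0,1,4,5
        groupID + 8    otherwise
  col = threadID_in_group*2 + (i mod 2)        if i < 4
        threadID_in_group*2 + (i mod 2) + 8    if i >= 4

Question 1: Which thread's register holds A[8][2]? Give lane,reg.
1,2

r:8=>grp=0,rB=1  c:2=>cB=0,tig=1,lo=0
L=0*4+1=1  i=0*4+1*2+0=2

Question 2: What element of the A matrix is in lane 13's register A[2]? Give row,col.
lane 13->13/4=3, 13 mod 4=1
i=2  r:3+8->11  c:2·1+0+0->2

11,2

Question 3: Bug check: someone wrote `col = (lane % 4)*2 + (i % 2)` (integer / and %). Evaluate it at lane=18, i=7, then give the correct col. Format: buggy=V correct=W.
`(lane % 4)*2 + (i % 2)`[18,7]->5
lane 18->18/4=4, 18 mod 4=2
i=7  r:4+8->12  c:2·2+1+8->13
col: 5 vs 13

buggy=5 correct=13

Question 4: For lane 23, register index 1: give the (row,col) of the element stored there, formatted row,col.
5,7

lane 23: gid=5 (23/4), tid=3 (23%4)
i=1: r=5+0=5, c=3*2+1+0=7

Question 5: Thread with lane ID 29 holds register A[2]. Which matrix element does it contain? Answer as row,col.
L=29=>grp=29>>2=7, tig=29&3=1
[2]=>row 7+8=15  col 1·2+0+0=2

15,2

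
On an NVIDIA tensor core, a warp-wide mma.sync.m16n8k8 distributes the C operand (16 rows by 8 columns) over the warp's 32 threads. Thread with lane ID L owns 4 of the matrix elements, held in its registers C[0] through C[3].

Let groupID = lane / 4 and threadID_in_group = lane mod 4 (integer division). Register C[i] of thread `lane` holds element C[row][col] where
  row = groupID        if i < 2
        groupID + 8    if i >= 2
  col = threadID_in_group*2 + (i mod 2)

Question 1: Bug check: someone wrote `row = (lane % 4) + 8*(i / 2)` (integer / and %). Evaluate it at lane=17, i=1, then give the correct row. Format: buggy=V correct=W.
buggy=1 correct=4

`(lane % 4) + 8*(i / 2)`[17,1]→1
lane 17: G=4 (17/4), T=1 (17%4)
i=1: r=4+0=4, c=1*2+1=3
row: 1 vs 4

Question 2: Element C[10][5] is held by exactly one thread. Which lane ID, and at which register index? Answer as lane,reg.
10,3

r=10⇒gr=2,Rb=1  c=5⇒th=2,odd=1
L=2*4+2=10  i=1*2+1=3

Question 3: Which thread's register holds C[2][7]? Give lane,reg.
r: 2->gid=2,r8=0  c: 7->tid=3,i&1=1
L=2*4+3=11  i=0*2+1=1

11,1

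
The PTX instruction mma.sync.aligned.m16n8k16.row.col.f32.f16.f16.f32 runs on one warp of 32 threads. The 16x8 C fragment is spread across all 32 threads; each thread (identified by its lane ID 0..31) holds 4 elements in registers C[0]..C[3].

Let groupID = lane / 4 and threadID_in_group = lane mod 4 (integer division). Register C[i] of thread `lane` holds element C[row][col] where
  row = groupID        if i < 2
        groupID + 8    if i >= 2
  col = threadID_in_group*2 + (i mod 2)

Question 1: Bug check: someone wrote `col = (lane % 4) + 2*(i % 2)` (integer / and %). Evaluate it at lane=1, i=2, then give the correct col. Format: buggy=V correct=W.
buggy=1 correct=2

`(lane % 4) + 2*(i % 2)`[1,2]→1
lane 1→1/4=0, 1 mod 4=1
i=2  r:0+8→8  c:2·1+0→2
col: 1 vs 2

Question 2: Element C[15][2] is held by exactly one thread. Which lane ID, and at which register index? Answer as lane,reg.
r=15⇒gr=7,Rb=1  c=2⇒th=1,odd=0
L=7*4+1=29  i=1*2+0=2

29,2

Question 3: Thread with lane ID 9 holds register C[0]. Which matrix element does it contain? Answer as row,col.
2,2

lane 9→9/4=2, 9 mod 4=1
i=0  r:2+0→2  c:2·1+0→2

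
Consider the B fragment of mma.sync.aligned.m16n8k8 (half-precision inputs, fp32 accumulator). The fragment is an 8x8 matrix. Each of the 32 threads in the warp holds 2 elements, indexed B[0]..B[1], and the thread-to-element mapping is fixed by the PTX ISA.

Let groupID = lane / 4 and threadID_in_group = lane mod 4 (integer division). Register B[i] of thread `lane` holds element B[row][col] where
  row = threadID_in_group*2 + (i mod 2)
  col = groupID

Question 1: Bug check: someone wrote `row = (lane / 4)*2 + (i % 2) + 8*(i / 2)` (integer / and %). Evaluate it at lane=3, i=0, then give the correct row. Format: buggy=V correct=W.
buggy=0 correct=6

`(lane / 4)*2 + (i % 2) + 8*(i / 2)`[3,0]->0
lane 3->3/4=0, 3 mod 4=3
i=0  r:2·3+0->6  c:0
row: 0 vs 6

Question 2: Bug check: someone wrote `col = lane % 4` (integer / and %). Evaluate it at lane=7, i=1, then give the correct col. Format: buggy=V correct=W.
buggy=3 correct=1

`lane % 4`[7,1]⇒3
lane 7: gr=1 (7/4), th=3 (7%4)
i=1: r=3*2+1=7, c=gr=1
col: 3 vs 1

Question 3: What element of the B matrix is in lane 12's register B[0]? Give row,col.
lane 12⇒12/4=3, 12 mod 4=0
i=0  r:2·0+0⇒0  c:3

0,3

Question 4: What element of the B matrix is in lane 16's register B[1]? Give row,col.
lane 16: gr=4 (16/4), th=0 (16%4)
i=1: r=0*2+1=1, c=gr=4

1,4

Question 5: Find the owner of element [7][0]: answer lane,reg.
3,1

c=0⇒gr=0  r=7⇒th=3,odd=1
L=0*4+3=3  i=1=1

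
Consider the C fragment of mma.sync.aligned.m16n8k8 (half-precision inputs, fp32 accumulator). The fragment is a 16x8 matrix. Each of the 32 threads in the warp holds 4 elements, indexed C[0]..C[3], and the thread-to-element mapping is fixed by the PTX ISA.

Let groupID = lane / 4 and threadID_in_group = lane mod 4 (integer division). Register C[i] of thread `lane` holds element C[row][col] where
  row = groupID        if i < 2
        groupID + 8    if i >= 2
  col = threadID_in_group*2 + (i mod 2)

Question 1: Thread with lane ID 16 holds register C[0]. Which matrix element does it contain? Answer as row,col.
L=16⇒gr=16>>2=4, th=16&3=0
[0]⇒row 4+0=4  col 0·2+0=0

4,0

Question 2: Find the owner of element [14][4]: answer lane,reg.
r=14→G=6,rhi=1  c=4→T=2,p=0
L=6*4+2=26  i=1*2+0=2

26,2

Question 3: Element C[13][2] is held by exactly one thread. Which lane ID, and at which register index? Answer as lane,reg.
21,2

r=13⇒gr=5,Rb=1  c=2⇒th=1,odd=0
L=5*4+1=21  i=1*2+0=2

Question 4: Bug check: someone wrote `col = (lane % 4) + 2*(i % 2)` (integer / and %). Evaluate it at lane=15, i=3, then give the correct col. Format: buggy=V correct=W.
`(lane % 4) + 2*(i % 2)`[15,3]⇒5
lane 15: gr=3 (15/4), th=3 (15%4)
i=3: r=3+8=11, c=3*2+1=7
col: 5 vs 7

buggy=5 correct=7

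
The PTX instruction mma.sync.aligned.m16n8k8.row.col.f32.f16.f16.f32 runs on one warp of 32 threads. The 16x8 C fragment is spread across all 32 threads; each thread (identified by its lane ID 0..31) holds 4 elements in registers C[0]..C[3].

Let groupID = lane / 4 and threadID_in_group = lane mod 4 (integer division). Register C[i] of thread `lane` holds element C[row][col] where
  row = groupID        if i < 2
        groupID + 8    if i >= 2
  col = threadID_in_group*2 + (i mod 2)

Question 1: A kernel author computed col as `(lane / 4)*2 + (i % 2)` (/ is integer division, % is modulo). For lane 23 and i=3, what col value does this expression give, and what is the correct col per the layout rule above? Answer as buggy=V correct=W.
buggy=11 correct=7

`(lane / 4)*2 + (i % 2)`[23,3]→11
lane 23→23/4=5, 23 mod 4=3
i=3  r:5+8→13  c:2·3+1→7
col: 11 vs 7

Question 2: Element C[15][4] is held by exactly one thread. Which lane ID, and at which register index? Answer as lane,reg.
30,2

r:15=>grp=7,rB=1  c:4=>tig=2,lo=0
L=7*4+2=30  i=1*2+0=2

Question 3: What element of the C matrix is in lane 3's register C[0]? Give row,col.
0,6

lane 3: grp=0 (3/4), tig=3 (3%4)
i=0: r=0+0=0, c=3*2+0=6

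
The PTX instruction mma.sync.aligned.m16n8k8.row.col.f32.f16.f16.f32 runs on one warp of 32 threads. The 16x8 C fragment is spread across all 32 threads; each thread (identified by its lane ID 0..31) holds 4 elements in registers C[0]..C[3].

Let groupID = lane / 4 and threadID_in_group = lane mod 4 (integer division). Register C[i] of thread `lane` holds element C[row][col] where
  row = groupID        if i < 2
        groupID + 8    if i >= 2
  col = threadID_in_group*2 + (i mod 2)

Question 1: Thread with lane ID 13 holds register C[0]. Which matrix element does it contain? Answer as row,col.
3,2

lane 13→13/4=3, 13 mod 4=1
i=0  r:3+0→3  c:2·1+0→2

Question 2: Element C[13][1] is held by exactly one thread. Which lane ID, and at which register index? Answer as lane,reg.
r=13→G=5,rhi=1  c=1→T=0,p=1
L=5*4+0=20  i=1*2+1=3

20,3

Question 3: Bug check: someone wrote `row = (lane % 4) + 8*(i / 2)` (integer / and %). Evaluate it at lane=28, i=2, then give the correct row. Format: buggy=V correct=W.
buggy=8 correct=15

`(lane % 4) + 8*(i / 2)`[28,2]⇒8
lane 28⇒28/4=7, 28 mod 4=0
i=2  r:7+8⇒15  c:2·0+0⇒0
row: 8 vs 15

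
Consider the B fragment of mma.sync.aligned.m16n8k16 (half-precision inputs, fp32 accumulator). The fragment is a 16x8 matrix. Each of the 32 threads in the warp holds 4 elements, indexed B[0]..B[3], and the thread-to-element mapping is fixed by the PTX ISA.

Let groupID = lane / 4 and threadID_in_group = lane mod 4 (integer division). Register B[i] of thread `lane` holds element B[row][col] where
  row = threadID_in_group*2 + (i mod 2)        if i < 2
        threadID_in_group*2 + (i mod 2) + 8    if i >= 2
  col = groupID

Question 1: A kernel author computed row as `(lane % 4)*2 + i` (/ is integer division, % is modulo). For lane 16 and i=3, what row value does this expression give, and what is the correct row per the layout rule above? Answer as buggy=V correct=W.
buggy=3 correct=9

`(lane % 4)*2 + i`[16,3]->3
L=16->gid=16>>2=4, tid=16&3=0
[3]->row 0·2+1+8=9  col gid=4
row: 3 vs 9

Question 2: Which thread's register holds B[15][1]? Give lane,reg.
c=1->g=1  r=15->rb=1,t=3,b0=1
L=1*4+3=7  i=1*2+1=3

7,3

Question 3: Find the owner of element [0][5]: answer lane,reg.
c: 5->gid=5  r: 0->r8=0,tid=0,i&1=0
L=5*4+0=20  i=0*2+0=0

20,0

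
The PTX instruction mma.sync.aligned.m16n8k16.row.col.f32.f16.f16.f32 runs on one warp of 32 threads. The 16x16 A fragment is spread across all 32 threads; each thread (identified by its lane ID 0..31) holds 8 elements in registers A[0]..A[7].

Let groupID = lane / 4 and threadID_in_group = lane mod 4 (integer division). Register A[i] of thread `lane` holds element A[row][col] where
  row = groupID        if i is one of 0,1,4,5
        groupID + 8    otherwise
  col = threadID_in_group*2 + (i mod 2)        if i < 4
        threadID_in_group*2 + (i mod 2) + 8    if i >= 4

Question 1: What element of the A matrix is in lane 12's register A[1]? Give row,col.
12: g=3,t=0
[1] (3+0,0*2+1+0) = (3,1)

3,1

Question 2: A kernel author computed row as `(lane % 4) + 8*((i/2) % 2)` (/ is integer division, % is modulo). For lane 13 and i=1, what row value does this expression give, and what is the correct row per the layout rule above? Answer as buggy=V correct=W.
buggy=1 correct=3

`(lane % 4) + 8*((i/2) % 2)`[13,1]⇒1
L=13⇒gr=13>>2=3, th=13&3=1
[1]⇒row 3+0=3  col 1·2+1+0=3
row: 1 vs 3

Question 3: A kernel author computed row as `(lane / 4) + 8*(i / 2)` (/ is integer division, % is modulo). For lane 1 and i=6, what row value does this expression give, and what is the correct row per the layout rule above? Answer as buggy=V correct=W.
buggy=24 correct=8

`(lane / 4) + 8*(i / 2)`[1,6]->24
lane 1: g=0 (1/4), t=1 (1%4)
i=6: r=0+8=8, c=1*2+0+8=10
row: 24 vs 8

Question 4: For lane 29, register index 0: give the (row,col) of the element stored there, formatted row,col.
7,2

lane 29→29/4=7, 29 mod 4=1
i=0  r:7+0→7  c:2·1+0+0→2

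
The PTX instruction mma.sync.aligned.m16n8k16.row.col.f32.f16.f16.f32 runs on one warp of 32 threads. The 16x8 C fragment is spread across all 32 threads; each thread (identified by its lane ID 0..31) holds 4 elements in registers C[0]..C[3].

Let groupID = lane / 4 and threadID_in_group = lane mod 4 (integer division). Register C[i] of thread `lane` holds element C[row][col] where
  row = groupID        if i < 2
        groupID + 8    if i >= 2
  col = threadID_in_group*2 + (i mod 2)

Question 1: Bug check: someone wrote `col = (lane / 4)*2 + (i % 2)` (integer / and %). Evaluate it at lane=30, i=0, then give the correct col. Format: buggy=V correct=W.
buggy=14 correct=4

`(lane / 4)*2 + (i % 2)`[30,0]->14
lane 30: gid=7 (30/4), tid=2 (30%4)
i=0: r=7+0=7, c=2*2+0=4
col: 14 vs 4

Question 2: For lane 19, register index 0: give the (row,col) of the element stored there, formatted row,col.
lane 19->19/4=4, 19 mod 4=3
i=0  r:4+0->4  c:2·3+0->6

4,6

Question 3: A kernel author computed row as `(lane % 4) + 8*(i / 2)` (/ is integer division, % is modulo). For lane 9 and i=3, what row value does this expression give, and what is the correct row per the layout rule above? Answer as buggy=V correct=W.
`(lane % 4) + 8*(i / 2)`[9,3]→9
lane 9→9/4=2, 9 mod 4=1
i=3  r:2+8→10  c:2·1+1→3
row: 9 vs 10

buggy=9 correct=10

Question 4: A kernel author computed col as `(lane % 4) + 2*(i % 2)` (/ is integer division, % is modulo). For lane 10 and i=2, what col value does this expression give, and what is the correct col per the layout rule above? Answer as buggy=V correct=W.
buggy=2 correct=4

`(lane % 4) + 2*(i % 2)`[10,2]=>2
lane 10: grp=2 (10/4), tig=2 (10%4)
i=2: r=2+8=10, c=2*2+0=4
col: 2 vs 4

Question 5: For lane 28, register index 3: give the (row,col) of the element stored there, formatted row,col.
lane 28⇒28/4=7, 28 mod 4=0
i=3  r:7+8⇒15  c:2·0+1⇒1

15,1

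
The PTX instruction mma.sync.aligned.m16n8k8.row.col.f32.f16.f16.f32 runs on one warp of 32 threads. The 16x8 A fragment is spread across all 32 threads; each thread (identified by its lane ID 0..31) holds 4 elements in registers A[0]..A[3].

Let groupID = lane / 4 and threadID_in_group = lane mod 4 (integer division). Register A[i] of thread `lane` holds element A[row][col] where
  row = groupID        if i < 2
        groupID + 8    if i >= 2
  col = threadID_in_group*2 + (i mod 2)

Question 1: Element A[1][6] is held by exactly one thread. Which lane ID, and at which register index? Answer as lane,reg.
7,0

r=1→G=1,rhi=0  c=6→T=3,p=0
L=1*4+3=7  i=0*2+0=0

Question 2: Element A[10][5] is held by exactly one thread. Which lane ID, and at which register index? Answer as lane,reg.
10,3

r=10→G=2,rhi=1  c=5→T=2,p=1
L=2*4+2=10  i=1*2+1=3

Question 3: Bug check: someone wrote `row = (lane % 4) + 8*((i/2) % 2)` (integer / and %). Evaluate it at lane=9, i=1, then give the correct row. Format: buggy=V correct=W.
`(lane % 4) + 8*((i/2) % 2)`[9,1]->1
L=9->g=9>>2=2, t=9&3=1
[1]->row 2+0=2  col 1·2+1=3
row: 1 vs 2

buggy=1 correct=2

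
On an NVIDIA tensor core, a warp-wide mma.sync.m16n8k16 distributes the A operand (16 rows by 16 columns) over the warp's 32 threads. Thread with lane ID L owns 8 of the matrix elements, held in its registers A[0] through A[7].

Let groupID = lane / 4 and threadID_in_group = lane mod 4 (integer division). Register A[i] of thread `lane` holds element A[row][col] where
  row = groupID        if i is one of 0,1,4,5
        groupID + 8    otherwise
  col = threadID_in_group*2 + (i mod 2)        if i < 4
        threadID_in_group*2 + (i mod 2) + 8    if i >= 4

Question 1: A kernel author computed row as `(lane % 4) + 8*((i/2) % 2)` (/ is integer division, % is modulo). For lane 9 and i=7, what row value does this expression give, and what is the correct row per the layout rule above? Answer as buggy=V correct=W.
buggy=9 correct=10

`(lane % 4) + 8*((i/2) % 2)`[9,7]→9
L=9→G=9>>2=2, T=9&3=1
[7]→row 2+8=10  col 1·2+1+8=11
row: 9 vs 10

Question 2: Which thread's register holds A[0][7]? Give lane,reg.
3,1

r:0=>grp=0,rB=0  c:7=>cB=0,tig=3,lo=1
L=0*4+3=3  i=0*4+0*2+1=1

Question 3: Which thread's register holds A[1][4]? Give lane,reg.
6,0

r=1→G=1,rhi=0  c=4→chi=0,T=2,p=0
L=1*4+2=6  i=0*4+0*2+0=0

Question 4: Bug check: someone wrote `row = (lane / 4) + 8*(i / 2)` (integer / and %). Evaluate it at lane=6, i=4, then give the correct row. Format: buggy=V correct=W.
buggy=17 correct=1

`(lane / 4) + 8*(i / 2)`[6,4]⇒17
lane 6⇒6/4=1, 6 mod 4=2
i=4  r:1+0⇒1  c:2·2+0+8⇒12
row: 17 vs 1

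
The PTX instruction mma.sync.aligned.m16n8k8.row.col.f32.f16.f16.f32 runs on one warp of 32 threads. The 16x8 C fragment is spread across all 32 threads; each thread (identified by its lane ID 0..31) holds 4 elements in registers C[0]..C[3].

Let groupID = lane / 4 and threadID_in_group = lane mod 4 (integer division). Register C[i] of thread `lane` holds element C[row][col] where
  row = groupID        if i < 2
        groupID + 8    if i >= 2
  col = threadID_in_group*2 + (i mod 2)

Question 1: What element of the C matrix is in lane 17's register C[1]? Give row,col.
lane 17: grp=4 (17/4), tig=1 (17%4)
i=1: r=4+0=4, c=1*2+1=3

4,3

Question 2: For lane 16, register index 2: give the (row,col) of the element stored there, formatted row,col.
lane 16->16/4=4, 16 mod 4=0
i=2  r:4+8->12  c:2·0+0->0

12,0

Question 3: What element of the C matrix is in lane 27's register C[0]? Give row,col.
6,6

lane 27: g=6 (27/4), t=3 (27%4)
i=0: r=6+0=6, c=3*2+0=6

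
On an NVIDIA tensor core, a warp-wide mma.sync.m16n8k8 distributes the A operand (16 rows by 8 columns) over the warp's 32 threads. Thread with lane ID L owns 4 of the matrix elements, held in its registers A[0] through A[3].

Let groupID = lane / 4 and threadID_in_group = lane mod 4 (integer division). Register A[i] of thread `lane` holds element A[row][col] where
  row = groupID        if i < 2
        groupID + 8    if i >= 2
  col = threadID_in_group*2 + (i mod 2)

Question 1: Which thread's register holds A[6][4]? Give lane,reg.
26,0

r=6⇒gr=6,Rb=0  c=4⇒th=2,odd=0
L=6*4+2=26  i=0*2+0=0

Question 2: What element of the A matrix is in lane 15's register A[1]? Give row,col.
3,7

lane 15->15/4=3, 15 mod 4=3
i=1  r:3+0->3  c:2·3+1->7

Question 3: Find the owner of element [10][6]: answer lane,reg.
11,2

r: 10->gid=2,r8=1  c: 6->tid=3,i&1=0
L=2*4+3=11  i=1*2+0=2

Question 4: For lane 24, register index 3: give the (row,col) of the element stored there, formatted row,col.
lane 24: gid=6 (24/4), tid=0 (24%4)
i=3: r=6+8=14, c=0*2+1=1

14,1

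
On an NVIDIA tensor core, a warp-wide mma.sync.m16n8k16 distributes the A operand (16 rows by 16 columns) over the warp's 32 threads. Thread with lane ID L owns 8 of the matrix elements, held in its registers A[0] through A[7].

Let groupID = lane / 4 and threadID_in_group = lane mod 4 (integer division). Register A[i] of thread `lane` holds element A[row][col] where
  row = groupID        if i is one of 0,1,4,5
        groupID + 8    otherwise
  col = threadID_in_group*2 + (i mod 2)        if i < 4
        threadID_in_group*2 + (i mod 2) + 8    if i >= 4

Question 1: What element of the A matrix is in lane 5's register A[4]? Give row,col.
lane 5->5/4=1, 5 mod 4=1
i=4  r:1+0->1  c:2·1+0+8->10

1,10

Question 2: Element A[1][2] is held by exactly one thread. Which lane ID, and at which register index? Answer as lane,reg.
r:1=>grp=1,rB=0  c:2=>cB=0,tig=1,lo=0
L=1*4+1=5  i=0*4+0*2+0=0

5,0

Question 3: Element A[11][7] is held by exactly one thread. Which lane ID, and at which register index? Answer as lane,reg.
r:11=>grp=3,rB=1  c:7=>cB=0,tig=3,lo=1
L=3*4+3=15  i=0*4+1*2+1=3

15,3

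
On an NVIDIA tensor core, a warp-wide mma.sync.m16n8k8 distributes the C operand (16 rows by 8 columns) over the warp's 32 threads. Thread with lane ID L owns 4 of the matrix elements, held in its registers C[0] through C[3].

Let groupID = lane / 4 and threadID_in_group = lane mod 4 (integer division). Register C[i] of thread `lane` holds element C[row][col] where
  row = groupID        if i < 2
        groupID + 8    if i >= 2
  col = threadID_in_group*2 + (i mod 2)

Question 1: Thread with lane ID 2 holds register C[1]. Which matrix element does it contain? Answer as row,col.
0,5

lane 2: gr=0 (2/4), th=2 (2%4)
i=1: r=0+0=0, c=2*2+1=5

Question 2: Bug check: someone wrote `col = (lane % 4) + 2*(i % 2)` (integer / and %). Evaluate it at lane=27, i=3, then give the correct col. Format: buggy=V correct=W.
`(lane % 4) + 2*(i % 2)`[27,3]=>5
lane 27: grp=6 (27/4), tig=3 (27%4)
i=3: r=6+8=14, c=3*2+1=7
col: 5 vs 7

buggy=5 correct=7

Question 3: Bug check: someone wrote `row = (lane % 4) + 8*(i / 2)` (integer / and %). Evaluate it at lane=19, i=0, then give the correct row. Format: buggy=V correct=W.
buggy=3 correct=4

`(lane % 4) + 8*(i / 2)`[19,0]=>3
19: grp=4,tig=3
[0] (4+0,3*2+0) = (4,6)
row: 3 vs 4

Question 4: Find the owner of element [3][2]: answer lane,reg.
r:3=>grp=3,rB=0  c:2=>tig=1,lo=0
L=3*4+1=13  i=0*2+0=0

13,0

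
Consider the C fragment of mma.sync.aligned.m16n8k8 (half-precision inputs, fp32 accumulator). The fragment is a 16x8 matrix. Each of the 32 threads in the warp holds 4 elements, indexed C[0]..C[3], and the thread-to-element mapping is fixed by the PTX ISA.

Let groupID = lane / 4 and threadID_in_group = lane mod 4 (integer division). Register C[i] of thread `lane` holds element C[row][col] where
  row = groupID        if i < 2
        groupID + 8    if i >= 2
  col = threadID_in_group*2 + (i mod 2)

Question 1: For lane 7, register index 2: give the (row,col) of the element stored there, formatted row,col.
lane 7→7/4=1, 7 mod 4=3
i=2  r:1+8→9  c:2·3+0→6

9,6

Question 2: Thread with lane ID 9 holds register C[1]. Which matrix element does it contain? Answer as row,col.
2,3

9: g=2,t=1
[1] (2+0,1*2+1) = (2,3)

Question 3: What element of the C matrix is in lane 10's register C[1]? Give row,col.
L=10→G=10>>2=2, T=10&3=2
[1]→row 2+0=2  col 2·2+1=5

2,5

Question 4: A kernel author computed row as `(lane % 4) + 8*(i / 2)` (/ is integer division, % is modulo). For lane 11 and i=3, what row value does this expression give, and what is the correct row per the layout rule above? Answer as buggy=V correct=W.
`(lane % 4) + 8*(i / 2)`[11,3]->11
11: g=2,t=3
[3] (2+8,3*2+1) = (10,7)
row: 11 vs 10

buggy=11 correct=10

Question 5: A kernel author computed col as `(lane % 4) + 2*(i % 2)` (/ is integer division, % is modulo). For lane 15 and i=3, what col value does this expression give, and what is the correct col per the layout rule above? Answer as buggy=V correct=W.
buggy=5 correct=7

`(lane % 4) + 2*(i % 2)`[15,3]=>5
15: grp=3,tig=3
[3] (3+8,3*2+1) = (11,7)
col: 5 vs 7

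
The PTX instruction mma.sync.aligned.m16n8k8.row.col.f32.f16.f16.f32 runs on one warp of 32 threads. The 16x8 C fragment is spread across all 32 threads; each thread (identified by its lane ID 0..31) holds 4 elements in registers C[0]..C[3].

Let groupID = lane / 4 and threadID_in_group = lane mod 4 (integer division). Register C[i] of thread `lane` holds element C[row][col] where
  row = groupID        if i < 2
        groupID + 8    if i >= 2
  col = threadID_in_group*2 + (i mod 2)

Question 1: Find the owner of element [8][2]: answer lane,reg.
1,2

r: 8->gid=0,r8=1  c: 2->tid=1,i&1=0
L=0*4+1=1  i=1*2+0=2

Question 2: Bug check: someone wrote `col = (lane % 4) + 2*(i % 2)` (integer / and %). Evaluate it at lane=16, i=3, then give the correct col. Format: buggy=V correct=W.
`(lane % 4) + 2*(i % 2)`[16,3]→2
lane 16→16/4=4, 16 mod 4=0
i=3  r:4+8→12  c:2·0+1→1
col: 2 vs 1

buggy=2 correct=1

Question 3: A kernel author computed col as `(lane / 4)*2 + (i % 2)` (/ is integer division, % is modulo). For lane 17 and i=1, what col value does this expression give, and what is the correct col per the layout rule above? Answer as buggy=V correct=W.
`(lane / 4)*2 + (i % 2)`[17,1]⇒9
L=17⇒gr=17>>2=4, th=17&3=1
[1]⇒row 4+0=4  col 1·2+1=3
col: 9 vs 3

buggy=9 correct=3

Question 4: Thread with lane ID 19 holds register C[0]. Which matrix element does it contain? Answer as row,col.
lane 19: gr=4 (19/4), th=3 (19%4)
i=0: r=4+0=4, c=3*2+0=6

4,6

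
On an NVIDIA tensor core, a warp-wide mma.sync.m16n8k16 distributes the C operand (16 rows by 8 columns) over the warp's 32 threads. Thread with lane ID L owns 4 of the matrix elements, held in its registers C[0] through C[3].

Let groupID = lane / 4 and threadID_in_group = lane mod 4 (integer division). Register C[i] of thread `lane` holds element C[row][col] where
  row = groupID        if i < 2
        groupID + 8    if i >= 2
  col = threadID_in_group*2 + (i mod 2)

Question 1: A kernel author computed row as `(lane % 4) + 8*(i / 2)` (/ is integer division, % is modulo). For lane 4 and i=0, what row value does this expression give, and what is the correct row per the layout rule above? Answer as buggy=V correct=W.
buggy=0 correct=1

`(lane % 4) + 8*(i / 2)`[4,0]->0
L=4->gid=4>>2=1, tid=4&3=0
[0]->row 1+0=1  col 0·2+0=0
row: 0 vs 1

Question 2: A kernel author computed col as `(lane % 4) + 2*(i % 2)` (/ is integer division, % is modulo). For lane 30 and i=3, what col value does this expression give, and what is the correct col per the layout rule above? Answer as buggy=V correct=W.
`(lane % 4) + 2*(i % 2)`[30,3]⇒4
lane 30⇒30/4=7, 30 mod 4=2
i=3  r:7+8⇒15  c:2·2+1⇒5
col: 4 vs 5

buggy=4 correct=5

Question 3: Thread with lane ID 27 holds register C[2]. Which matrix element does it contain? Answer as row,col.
14,6

lane 27: grp=6 (27/4), tig=3 (27%4)
i=2: r=6+8=14, c=3*2+0=6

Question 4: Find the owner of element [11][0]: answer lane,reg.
12,2

r=11→G=3,rhi=1  c=0→T=0,p=0
L=3*4+0=12  i=1*2+0=2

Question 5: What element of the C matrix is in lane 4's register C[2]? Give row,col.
9,0

lane 4→4/4=1, 4 mod 4=0
i=2  r:1+8→9  c:2·0+0→0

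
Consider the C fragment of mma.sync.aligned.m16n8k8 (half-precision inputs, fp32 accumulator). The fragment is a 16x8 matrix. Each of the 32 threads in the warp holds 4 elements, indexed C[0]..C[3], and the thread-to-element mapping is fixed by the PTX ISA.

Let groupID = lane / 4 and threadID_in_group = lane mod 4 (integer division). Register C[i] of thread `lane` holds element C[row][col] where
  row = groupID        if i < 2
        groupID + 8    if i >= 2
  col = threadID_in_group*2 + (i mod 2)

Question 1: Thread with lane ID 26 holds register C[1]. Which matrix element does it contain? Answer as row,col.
6,5

lane 26→26/4=6, 26 mod 4=2
i=1  r:6+0→6  c:2·2+1→5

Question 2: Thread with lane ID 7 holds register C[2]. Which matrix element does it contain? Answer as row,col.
lane 7: gr=1 (7/4), th=3 (7%4)
i=2: r=1+8=9, c=3*2+0=6

9,6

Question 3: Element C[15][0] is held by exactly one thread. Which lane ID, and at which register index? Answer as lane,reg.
28,2

r=15->g=7,rb=1  c=0->t=0,b0=0
L=7*4+0=28  i=1*2+0=2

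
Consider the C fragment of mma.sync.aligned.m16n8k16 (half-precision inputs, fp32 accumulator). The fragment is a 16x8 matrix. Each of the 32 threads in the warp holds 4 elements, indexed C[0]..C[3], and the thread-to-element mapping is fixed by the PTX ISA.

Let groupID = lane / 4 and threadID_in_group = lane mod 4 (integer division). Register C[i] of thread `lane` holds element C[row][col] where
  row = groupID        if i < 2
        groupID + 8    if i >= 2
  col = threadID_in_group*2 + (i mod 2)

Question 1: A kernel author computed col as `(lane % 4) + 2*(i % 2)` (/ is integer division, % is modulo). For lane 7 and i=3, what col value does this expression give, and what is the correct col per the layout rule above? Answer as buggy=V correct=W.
`(lane % 4) + 2*(i % 2)`[7,3]→5
lane 7: G=1 (7/4), T=3 (7%4)
i=3: r=1+8=9, c=3*2+1=7
col: 5 vs 7

buggy=5 correct=7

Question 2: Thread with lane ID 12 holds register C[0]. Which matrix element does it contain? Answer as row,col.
3,0

12: grp=3,tig=0
[0] (3+0,0*2+0) = (3,0)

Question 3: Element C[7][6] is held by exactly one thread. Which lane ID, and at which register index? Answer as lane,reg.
31,0

r: 7->gid=7,r8=0  c: 6->tid=3,i&1=0
L=7*4+3=31  i=0*2+0=0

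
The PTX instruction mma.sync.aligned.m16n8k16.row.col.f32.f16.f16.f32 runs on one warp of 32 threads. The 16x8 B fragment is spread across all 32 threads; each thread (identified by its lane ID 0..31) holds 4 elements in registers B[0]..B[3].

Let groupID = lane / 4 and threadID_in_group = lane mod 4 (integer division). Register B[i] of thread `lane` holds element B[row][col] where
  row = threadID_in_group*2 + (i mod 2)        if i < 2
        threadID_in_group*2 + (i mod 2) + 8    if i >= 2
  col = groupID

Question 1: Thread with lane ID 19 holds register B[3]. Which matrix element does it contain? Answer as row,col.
19: gid=4,tid=3
[3] (3*2+1+8,4) = (15,4)

15,4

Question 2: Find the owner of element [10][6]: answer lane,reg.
c=6⇒gr=6  r=10⇒Rb=1,th=1,odd=0
L=6*4+1=25  i=1*2+0=2

25,2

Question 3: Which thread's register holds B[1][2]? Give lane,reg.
c:2=>grp=2  r:1=>rB=0,tig=0,lo=1
L=2*4+0=8  i=0*2+1=1

8,1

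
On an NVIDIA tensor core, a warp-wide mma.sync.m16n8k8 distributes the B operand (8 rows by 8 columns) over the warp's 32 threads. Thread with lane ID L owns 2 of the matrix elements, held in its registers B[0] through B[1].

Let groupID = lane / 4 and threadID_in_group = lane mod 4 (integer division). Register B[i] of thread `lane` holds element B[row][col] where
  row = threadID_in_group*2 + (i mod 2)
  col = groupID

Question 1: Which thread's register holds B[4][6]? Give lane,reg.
c: 6->gid=6  r: 4->tid=2,i&1=0
L=6*4+2=26  i=0=0

26,0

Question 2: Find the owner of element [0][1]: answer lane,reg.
4,0

c=1->g=1  r=0->t=0,b0=0
L=1*4+0=4  i=0=0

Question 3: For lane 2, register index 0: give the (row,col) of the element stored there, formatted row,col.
4,0

lane 2->2/4=0, 2 mod 4=2
i=0  r:2·2+0->4  c:0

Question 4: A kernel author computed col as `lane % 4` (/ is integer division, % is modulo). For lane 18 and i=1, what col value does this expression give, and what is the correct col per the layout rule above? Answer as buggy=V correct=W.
`lane % 4`[18,1]→2
L=18→G=18>>2=4, T=18&3=2
[1]→row 2·2+1=5  col G=4
col: 2 vs 4

buggy=2 correct=4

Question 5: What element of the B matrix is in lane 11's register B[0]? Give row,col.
lane 11->11/4=2, 11 mod 4=3
i=0  r:2·3+0->6  c:2

6,2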